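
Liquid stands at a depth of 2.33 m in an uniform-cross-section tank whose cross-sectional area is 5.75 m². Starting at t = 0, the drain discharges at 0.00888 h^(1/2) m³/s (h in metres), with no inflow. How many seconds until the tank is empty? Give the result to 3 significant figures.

With no inflow, A dh/dt = −0.00888 √h.
∫ h^(−1/2) dh = −(0.00888/A) ∫ dt, giving 2√h = 2√h₀ − (0.00888/A) t.
Tank is empty when √h = 0: t_empty = 2A√h₀/0.00888.
t_empty = 2·5.75·√2.33/0.00888 = 11.500·1.5264/0.00888 = 1976.8 s.

1980 s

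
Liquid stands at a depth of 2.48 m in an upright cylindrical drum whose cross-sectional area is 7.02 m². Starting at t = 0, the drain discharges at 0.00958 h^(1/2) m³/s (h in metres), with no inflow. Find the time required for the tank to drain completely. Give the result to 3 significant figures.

Unsteady balance on liquid volume: A dh/dt = −0.00958 √h.
∫ h^(−1/2) dh = −(0.00958/A) ∫ dt, giving 2√h = 2√h₀ − (0.00958/A) t.
Set h = 0: 2√h₀ = (0.00958/A) t_empty ⇒ t_empty = 2A√h₀/0.00958.
t_empty = 2·7.02·√2.48/0.00958 = 14.040·1.5748/0.00958 = 2308.0 s.

2310 s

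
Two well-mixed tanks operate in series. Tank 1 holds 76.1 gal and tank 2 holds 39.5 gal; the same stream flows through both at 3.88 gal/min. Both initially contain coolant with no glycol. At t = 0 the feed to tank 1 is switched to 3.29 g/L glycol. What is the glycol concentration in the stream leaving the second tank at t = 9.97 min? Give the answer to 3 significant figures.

0.509 g/L

Species balance on tank i: dCᵢ/dt = (Cᵢ₋₁ − Cᵢ)/τᵢ with τᵢ = Vᵢ/Q.
τ₁ = 76.1/3.88 = 19.613 min; τ₂ = 39.5/3.88 = 10.180 min.
Tank 1: C₁ = C_in(1 − e^(−t/τ₁)). Tank 2 (τ₁ ≠ τ₂): C₂ = C_in[1 − (τ₁ e^(−t/τ₁) − τ₂ e^(−t/τ₂))/(τ₁ − τ₂)].
At t = 9.97: e^(−t/τ₁) = 0.60150, e^(−t/τ₂) = 0.37556.
C₂ = 3.29·[1 − (19.613·0.60150 − 10.180·0.37556)/(9.4330)] = 3.29·0.15466 = 0.50882 g/L.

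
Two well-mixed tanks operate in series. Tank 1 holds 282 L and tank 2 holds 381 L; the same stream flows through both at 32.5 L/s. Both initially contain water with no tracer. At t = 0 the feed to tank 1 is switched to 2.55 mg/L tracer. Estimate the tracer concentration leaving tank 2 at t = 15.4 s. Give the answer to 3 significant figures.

Time constants: τᵢ = Vᵢ/Q for each well-mixed tank.
τ₁ = 282/32.5 = 8.6769 s; τ₂ = 381/32.5 = 11.723 s.
Tank 1: C₁ = C_in(1 − e^(−t/τ₁)). Tank 2 (τ₁ ≠ τ₂): C₂ = C_in[1 − (τ₁ e^(−t/τ₁) − τ₂ e^(−t/τ₂))/(τ₁ − τ₂)].
At t = 15.4: e^(−t/τ₁) = 0.16951, e^(−t/τ₂) = 0.26884.
C₂ = 2.55·[1 − (8.6769·0.16951 − 11.723·0.26884)/(-3.0462)] = 2.55·0.44824 = 1.1430 mg/L.

1.14 mg/L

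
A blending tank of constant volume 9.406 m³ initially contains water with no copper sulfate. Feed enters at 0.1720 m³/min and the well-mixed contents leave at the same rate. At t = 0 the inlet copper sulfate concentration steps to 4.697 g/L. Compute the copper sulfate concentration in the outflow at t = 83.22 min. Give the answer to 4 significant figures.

3.672 g/L

Species balance on the tank: V dC/dt = Q(C_in − C).
So dC/dt = (C_in − C)/τ with τ = V/Q = 9.406/0.1720 = 54.6860 min.
Solution: C(t) = C_in + (C₀ − C_in) e^(−t/τ).
C(83.22) = 4.697 + (0 − 4.697)·e^(−83.22/54.6860) = 4.697 + (-4.69700)·0.218323 = 3.67153 g/L.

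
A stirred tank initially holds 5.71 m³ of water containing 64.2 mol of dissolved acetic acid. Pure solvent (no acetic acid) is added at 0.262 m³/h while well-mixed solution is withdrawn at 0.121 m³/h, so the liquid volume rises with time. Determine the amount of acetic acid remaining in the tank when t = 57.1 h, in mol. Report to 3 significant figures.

Total volume: dV/dt = Q_in − Q_out = 0.14100 m³/h, so V(t) = 5.71 + 0.14100 t and V(57.1) = 13.761 m³.
Solute balance: dm/dt = 0 − Q_out C = −Q_out m/V(t).
dm/m = −Q_out dt/(V₀ + 0.14100 t); integrating gives ln(m/m₀) = −(Q_out/(Q_in−Q_out)) ln(V/V₀).
m = m₀ (V₀/V)^(Q_out/(Q_in−Q_out)) = 64.2 × (5.71/13.761)^(0.85816) = 30.179 mol.

30.2 mol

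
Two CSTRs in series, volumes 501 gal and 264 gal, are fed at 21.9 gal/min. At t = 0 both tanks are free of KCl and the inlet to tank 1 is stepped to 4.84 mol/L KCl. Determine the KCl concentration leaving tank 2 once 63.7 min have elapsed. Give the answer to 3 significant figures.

Time constants: τᵢ = Vᵢ/Q for each well-mixed tank.
τ₁ = 501/21.9 = 22.877 min; τ₂ = 264/21.9 = 12.055 min.
Solving the cascade with C₁(0)=C₂(0)=0 gives C₂(t) = C_in[1 − (τ₁ e^(−t/τ₁) − τ₂ e^(−t/τ₂))/(τ₁ − τ₂)].
At t = 63.7: e^(−t/τ₁) = 0.061761, e^(−t/τ₂) = 0.0050711.
C₂ = 4.84·[1 − (22.877·0.061761 − 12.055·0.0050711)/(10.822)] = 4.84·0.87509 = 4.2354 mol/L.

4.24 mol/L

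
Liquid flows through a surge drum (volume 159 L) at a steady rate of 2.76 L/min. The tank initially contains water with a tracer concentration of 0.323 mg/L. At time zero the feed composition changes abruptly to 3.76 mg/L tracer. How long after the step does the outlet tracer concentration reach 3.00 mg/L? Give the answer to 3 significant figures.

86.9 min

Unsteady species balance (constant V, well mixed): V dC/dt = Q(C_in − C), so τ = V/Q = 57.609 min.
C(t) = C_in + (C₀ − C_in) e^(−t/τ). Set C = 3.00 and solve for t:
e^(−t/τ) = (C − C_in)/(C₀ − C_in) = (3.00 − 3.76)/(0.323 − 3.76) = 0.22112
t = −τ ln(…) = 57.609 × 1.5090 = 86.934 min.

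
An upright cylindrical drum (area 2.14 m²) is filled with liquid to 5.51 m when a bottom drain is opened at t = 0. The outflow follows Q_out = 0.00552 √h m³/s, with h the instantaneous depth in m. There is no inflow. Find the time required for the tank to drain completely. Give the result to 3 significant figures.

1820 s

A dh/dt = −Q_out = −0.00552 √h.
∫ h^(−1/2) dh = −(0.00552/A) ∫ dt, giving 2√h = 2√h₀ − (0.00552/A) t.
Set h = 0: 2√h₀ = (0.00552/A) t_empty ⇒ t_empty = 2A√h₀/0.00552.
t_empty = 2·2.14·√5.51/0.00552 = 4.2800·2.3473/0.00552 = 1820.0 s.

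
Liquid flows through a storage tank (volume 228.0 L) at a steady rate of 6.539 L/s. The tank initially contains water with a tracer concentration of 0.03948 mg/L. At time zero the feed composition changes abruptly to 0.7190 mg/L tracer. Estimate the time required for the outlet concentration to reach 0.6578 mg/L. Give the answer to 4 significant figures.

83.93 s

Species balance: V dC/dt = Q(C_in − C) ⇒ τ = V/Q = 34.8677 s.
C(t) = C_in + (C₀ − C_in) e^(−t/τ). Set C = 0.6578 and solve for t:
e^(−t/τ) = (C − C_in)/(C₀ − C_in) = (0.6578 − 0.7190)/(0.03948 − 0.7190) = 0.0900636
t = −τ ln(…) = 34.8677 × 2.40724 = 83.9349 s.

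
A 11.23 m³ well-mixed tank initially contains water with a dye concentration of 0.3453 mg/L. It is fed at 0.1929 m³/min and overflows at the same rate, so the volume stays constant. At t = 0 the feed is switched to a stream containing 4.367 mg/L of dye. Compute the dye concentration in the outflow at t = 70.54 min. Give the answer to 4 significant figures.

Transient balance on the dissolved component: V dC/dt = Q(C_in − C).
So dC/dt = (C_in − C)/τ with τ = V/Q = 11.23/0.1929 = 58.2167 min.
This is linear first-order; C(t) = C_in + (C₀ − C_in) e^(−t/τ).
C(70.54) = 4.367 + (0.3453 − 4.367)·e^(−70.54/58.2167) = 4.367 + (-4.02170)·0.297697 = 3.16975 mg/L.

3.170 mg/L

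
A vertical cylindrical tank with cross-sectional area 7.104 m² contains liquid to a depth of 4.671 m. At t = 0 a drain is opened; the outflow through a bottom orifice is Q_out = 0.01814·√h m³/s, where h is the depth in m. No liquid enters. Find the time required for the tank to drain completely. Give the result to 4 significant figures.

With no inflow, A dh/dt = −0.01814 √h.
∫ h^(−1/2) dh = −(0.01814/A) ∫ dt, giving 2√h = 2√h₀ − (0.01814/A) t.
Tank is empty when √h = 0: t_empty = 2A√h₀/0.01814.
t_empty = 2·7.104·√4.671/0.01814 = 14.2080·2.16125/0.01814 = 1692.78 s.

1693 s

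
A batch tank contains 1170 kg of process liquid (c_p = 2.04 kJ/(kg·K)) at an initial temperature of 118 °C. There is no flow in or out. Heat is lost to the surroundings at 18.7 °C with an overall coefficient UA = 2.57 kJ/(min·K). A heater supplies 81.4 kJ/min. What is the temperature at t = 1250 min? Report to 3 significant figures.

68.0 °C

Lumped-capacitance energy balance: M c_p dT/dt = UA(T_amb − T) + Q̇.
dT/dt = (T_ss − T)/τ with T_ss = T_amb + Q̇/UA = 18.7 + 81.4/2.57 = 50.373 °C, τ = M c_p/UA = 1170·2.04/2.57 = 928.72 min.
Integrating: T(t) = T_ss + (T₀ − T_ss) e^(−t/τ).
T(1250) = 50.373 + (67.627)·0.26029 = 67.976 °C.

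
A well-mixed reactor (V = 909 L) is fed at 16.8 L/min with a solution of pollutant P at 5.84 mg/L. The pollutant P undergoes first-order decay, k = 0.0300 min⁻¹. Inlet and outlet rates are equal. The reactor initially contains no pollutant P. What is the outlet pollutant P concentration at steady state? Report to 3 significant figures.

2.23 mg/L

Accumulation = in − out − consumed: V dC/dt = Q C_in − Q C − k V C.
At steady state: 0 = Q C_in − (Q + kV) C_ss, so C_ss = Q C_in/(Q + kV).
C_ss = 16.8·5.84/(16.8 + 0.0300·909) = 98.112/44.070 = 2.2263 mg/L.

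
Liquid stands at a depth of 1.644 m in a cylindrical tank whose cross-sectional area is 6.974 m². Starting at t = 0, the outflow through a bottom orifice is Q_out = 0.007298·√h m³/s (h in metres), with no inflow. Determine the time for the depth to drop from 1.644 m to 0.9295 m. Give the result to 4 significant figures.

With no inflow, A dh/dt = −0.007298 √h.
This is separable: 2 d(√h)/dt = −0.007298/A, so √h = √h₀ − (0.007298/(2A)) t.
t = 2A(√h₀ − √h)/0.007298 = 2·6.974·(√1.644 − √0.9295)/0.007298
  = 13.9480 × (1.28219 − 0.964106) / 0.007298 = 607.917 s.

607.9 s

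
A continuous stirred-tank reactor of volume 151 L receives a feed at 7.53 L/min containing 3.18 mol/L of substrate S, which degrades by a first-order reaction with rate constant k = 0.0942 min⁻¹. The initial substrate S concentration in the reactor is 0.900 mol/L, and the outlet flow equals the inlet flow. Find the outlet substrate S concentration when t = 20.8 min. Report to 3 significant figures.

Species balance: V dC/dt = Q C_in − Q C − k V C.
dC/dt = (Q/V) C_in − (Q/V + k) C; effective rate a = Q/V + k = 0.049868 + 0.0942 = 0.14407 min⁻¹.
C_ss = Q C_in/(Q + kV) = 1.1007 mol/L; C(t) = C_ss + (C₀ − C_ss) e^(−a t).
C(20.8) = 1.1007 + (-0.20073)·e^(−0.14407·20.8) = 1.1007 + (-0.20073)·0.049956 = 1.0907 mol/L.

1.09 mol/L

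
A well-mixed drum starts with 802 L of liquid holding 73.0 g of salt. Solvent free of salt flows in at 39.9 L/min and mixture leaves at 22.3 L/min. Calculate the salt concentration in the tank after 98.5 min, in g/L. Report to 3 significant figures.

Total volume: dV/dt = Q_in − Q_out = 17.600 L/min, so V(t) = 802 + 17.600 t and V(98.5) = 2535.6 L.
Solute balance: dm/dt = 0 − Q_out C = −Q_out m/V(t).
Separate: dm/m = −Q_out dt/V(t) ⇒ ln(m/m₀) = −(Q_out/(Q_in−Q_out)) ln(V/V₀).
m = m₀ (V₀/V)^(Q_out/(Q_in−Q_out)) = 73.0 × (802/2535.6)^(1.2670) = 16.979 g.
C = m/V = 16.979/2535.6 = 0.0066963 g/L.

0.00670 g/L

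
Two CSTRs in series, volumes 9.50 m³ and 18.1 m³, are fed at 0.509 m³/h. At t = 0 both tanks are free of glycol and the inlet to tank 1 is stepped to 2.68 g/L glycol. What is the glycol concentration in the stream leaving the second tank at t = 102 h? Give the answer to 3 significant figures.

2.37 g/L

Time constants: τᵢ = Vᵢ/Q for each well-mixed tank.
τ₁ = 9.50/0.509 = 18.664 h; τ₂ = 18.1/0.509 = 35.560 h.
Solving the cascade with C₁(0)=C₂(0)=0 gives C₂(t) = C_in[1 − (τ₁ e^(−t/τ₁) − τ₂ e^(−t/τ₂))/(τ₁ − τ₂)].
At t = 102: e^(−t/τ₁) = 0.0042321, e^(−t/τ₂) = 0.056790.
C₂ = 2.68·[1 − (18.664·0.0042321 − 35.560·0.056790)/(-16.896)] = 2.68·0.88515 = 2.3722 g/L.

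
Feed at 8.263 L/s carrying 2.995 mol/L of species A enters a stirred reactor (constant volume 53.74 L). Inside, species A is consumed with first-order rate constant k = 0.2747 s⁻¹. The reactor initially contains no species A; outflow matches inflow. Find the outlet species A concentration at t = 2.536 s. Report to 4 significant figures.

0.7122 mol/L

Accumulation = in − out − consumed: V dC/dt = Q C_in − Q C − k V C.
dC/dt = (Q/V) C_in − (Q/V + k) C; effective rate a = Q/V + k = 0.153759 + 0.2747 = 0.428459 s⁻¹.
C_ss = Q C_in/(Q + kV) = 1.07480 mol/L; C(t) = C_ss + (C₀ − C_ss) e^(−a t).
C(2.536) = 1.07480 + (-1.07480)·e^(−0.428459·2.536) = 1.07480 + (-1.07480)·0.337371 = 0.712194 mol/L.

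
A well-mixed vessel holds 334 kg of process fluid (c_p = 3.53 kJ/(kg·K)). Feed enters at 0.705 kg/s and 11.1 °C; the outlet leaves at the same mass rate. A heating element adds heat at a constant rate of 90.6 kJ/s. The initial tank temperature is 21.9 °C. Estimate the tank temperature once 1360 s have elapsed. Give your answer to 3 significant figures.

M c_p dT/dt = ṁ c_p (T_in − T) + Q̇.
Rearrange: dT/dt = (T_ss − T)/τ with τ = M/ṁ = 473.76 s and T_ss = T_in + Q̇/(ṁ c_p) = 47.505 °C.
Solution: T(t) = T_ss + (T₀ − T_ss) e^(−t/τ).
T(1360) = 47.505 + (-25.605)·e^(−1360/473.76) = 47.505 + (-25.605)·0.056662 = 46.054 °C.

46.1 °C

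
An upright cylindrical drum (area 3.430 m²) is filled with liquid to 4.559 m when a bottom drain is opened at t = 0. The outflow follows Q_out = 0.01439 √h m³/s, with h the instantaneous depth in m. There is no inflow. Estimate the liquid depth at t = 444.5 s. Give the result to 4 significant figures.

1.447 m

Volume balance on the tank: A dh/dt = −0.01439 √h.
∫ h^(−1/2) dh = −(0.01439/A) ∫ dt, giving 2√h = 2√h₀ − (0.01439/A) t.
√h = √4.559 − 0.01439·444.5/(2·3.430) = 2.13518 − 0.932413 = 1.20277.
h = 1.20277² = 1.44665 m.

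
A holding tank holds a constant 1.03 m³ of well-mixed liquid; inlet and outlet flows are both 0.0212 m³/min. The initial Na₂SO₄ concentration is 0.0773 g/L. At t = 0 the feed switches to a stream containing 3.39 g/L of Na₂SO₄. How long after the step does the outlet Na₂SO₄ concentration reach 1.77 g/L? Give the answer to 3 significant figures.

Species balance: V dC/dt = Q(C_in − C) ⇒ τ = V/Q = 48.585 min.
C(t) = C_in + (C₀ − C_in) e^(−t/τ). Set C = 1.77 and solve for t:
e^(−t/τ) = (C − C_in)/(C₀ − C_in) = (1.77 − 3.39)/(0.0773 − 3.39) = 0.48903
t = −τ ln(…) = 48.585 × 0.71534 = 34.755 min.

34.8 min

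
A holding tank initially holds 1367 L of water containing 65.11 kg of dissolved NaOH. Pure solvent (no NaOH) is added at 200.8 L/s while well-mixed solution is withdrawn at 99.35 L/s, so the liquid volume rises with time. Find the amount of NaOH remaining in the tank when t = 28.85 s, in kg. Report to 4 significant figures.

Let m(t) be the amount of NaOH. Volume: V(t) = V₀ + (Q_in − Q_out) t = 1367 + 101.450 t; V(28.85) = 4293.83 L.
No NaOH enters, so dm/dt = −Q_out · (m/V).
Separate: dm/m = −Q_out dt/V(t) ⇒ ln(m/m₀) = −(Q_out/(Q_in−Q_out)) ln(V/V₀).
m = m₀ (V₀/V)^(Q_out/(Q_in−Q_out)) = 65.11 × (1367/4293.83)^(0.979300) = 21.2256 kg.

21.23 kg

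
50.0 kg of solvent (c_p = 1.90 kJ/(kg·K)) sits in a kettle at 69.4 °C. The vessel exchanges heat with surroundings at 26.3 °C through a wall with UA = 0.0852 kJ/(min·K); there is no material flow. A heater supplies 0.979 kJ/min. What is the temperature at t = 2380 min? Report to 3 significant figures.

Lumped-capacitance energy balance: M c_p dT/dt = UA(T_amb − T) + Q̇.
dT/dt = (T_ss − T)/τ with T_ss = T_amb + Q̇/UA = 26.3 + 0.979/0.0852 = 37.791 °C, τ = M c_p/UA = 50.0·1.90/0.0852 = 1115.0 min.
This is linear first-order; T(t) = T_ss + (T₀ − T_ss) e^(−t/τ).
T(2380) = 37.791 + (31.609)·0.11831 = 41.530 °C.

41.5 °C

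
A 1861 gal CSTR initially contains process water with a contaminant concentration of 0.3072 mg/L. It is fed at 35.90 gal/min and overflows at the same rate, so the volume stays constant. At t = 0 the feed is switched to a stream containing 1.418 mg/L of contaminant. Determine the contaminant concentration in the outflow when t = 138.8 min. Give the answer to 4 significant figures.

1.342 mg/L

Transient balance on the dissolved component: V dC/dt = Q(C_in − C).
So dC/dt = (C_in − C)/τ with τ = V/Q = 1861/35.90 = 51.8384 min.
This is linear first-order; C(t) = C_in + (C₀ − C_in) e^(−t/τ).
C(138.8) = 1.418 + (0.3072 − 1.418)·e^(−138.8/51.8384) = 1.418 + (-1.11080)·0.0687314 = 1.34165 mg/L.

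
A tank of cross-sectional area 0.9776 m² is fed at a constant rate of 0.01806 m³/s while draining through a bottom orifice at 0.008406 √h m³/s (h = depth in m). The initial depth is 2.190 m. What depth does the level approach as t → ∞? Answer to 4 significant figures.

4.616 m

A dh/dt = Q_in − 0.008406 √h. Steady state requires inflow = outflow:
Q_in = 0.008406 √h_ss ⇒ √h_ss = 0.01806/0.008406 = 2.14847.
h_ss = 2.14847² = 4.61590 m. (Since h₀ = 2.190 m < h_ss, the level will rise toward this value.)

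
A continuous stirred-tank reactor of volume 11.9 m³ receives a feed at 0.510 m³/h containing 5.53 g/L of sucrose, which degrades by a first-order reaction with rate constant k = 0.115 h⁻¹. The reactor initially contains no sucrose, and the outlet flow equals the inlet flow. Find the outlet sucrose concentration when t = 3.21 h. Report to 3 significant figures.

0.597 g/L

Species balance: V dC/dt = Q C_in − Q C − k V C.
dC/dt = (Q/V) C_in − (Q/V + k) C; effective rate a = Q/V + k = 0.042857 + 0.115 = 0.15786 h⁻¹.
C_ss = Q C_in/(Q + kV) = 1.5014 g/L; C(t) = C_ss + (C₀ − C_ss) e^(−a t).
C(3.21) = 1.5014 + (-1.5014)·e^(−0.15786·3.21) = 1.5014 + (-1.5014)·0.60247 = 0.59684 g/L.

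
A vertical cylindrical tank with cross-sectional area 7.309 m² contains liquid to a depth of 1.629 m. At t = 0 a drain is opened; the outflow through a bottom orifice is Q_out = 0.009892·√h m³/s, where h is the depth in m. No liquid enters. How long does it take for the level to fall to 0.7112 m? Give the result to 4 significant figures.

With no inflow, A dh/dt = −0.009892 √h.
∫ h^(−1/2) dh = −(0.009892/A) ∫ dt, giving 2√h = 2√h₀ − (0.009892/A) t.
t = 2A(√h₀ − √h)/0.009892 = 2·7.309·(√1.629 − √0.7112)/0.009892
  = 14.6180 × (1.27632 − 0.843327) / 0.009892 = 639.864 s.

639.9 s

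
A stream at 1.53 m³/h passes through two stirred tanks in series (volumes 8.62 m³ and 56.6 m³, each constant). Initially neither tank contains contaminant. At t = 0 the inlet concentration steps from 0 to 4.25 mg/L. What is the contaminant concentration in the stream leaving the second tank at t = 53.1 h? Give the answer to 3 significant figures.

3.06 mg/L

Species balance on tank i: dCᵢ/dt = (Cᵢ₋₁ − Cᵢ)/τᵢ with τᵢ = Vᵢ/Q.
τ₁ = 8.62/1.53 = 5.6340 h; τ₂ = 56.6/1.53 = 36.993 h.
Solving the cascade with C₁(0)=C₂(0)=0 gives C₂(t) = C_in[1 − (τ₁ e^(−t/τ₁) − τ₂ e^(−t/τ₂))/(τ₁ − τ₂)].
At t = 53.1: e^(−t/τ₁) = 8.0686e-05, e^(−t/τ₂) = 0.23802.
C₂ = 4.25·[1 − (5.6340·8.0686e-05 − 36.993·0.23802)/(-31.359)] = 4.25·0.71923 = 3.0567 mg/L.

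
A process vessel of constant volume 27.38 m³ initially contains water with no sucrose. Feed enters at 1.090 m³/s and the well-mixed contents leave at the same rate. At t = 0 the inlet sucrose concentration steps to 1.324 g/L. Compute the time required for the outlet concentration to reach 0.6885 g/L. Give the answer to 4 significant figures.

Species balance: V dC/dt = Q(C_in − C) ⇒ τ = V/Q = 25.1193 s.
C(t) = C_in + (C₀ − C_in) e^(−t/τ). Set C = 0.6885 and solve for t:
e^(−t/τ) = (C − C_in)/(C₀ − C_in) = (0.6885 − 1.324)/(0 − 1.324) = 0.479985
t = −τ ln(…) = 25.1193 × 0.734001 = 18.4376 s.

18.44 s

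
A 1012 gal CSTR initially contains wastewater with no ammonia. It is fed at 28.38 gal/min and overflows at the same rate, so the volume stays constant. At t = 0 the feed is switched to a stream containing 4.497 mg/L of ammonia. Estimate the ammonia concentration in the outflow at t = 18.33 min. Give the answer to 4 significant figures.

Mass balance on the solute (V constant): V dC/dt = Q(C_in − C).
Time constant τ = V/Q = 1012/28.38 = 35.6589 min.
This is linear first-order; C(t) = C_in + (C₀ − C_in) e^(−t/τ).
C(18.33) = 4.497 + (0 − 4.497)·e^(−18.33/35.6589) = 4.497 + (-4.49700)·0.598076 = 1.80745 mg/L.

1.807 mg/L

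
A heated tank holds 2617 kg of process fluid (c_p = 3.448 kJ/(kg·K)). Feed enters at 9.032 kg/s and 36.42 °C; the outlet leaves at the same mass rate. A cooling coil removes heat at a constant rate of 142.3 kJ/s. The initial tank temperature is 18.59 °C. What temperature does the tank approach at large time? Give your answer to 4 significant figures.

31.85 °C

Energy balance: M c_p dT/dt = ṁ c_p (T_in − T) − 142.3.
At steady state dT/dt = 0 ⇒ T_ss = T_in − Q̇/(ṁ c_p) = 36.42 − 142.3/(9.032·3.448) = 31.8507 °C.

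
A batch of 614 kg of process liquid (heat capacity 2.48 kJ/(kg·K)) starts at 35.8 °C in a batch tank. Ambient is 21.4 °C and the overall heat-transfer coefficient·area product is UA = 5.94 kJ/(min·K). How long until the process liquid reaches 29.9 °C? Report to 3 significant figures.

First-law balance (no shaft work): M c_p dT/dt = −UA(T − T_amb).
τ = M c_p/UA = 256.35 min; T_ss = T_amb = 21.400 °C.
T(t) = T_ss + (T₀ − T_ss)e^(−t/τ); set T = 29.9:
t = −τ ln[(T − T_ss)/(T₀ − T_ss)] = −256.35 · ln(0.59028) = 135.14 min.

135 min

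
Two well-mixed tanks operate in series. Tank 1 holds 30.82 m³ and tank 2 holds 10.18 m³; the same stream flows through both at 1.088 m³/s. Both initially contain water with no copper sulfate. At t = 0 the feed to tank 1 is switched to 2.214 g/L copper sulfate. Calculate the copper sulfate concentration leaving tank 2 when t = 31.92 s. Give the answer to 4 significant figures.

Time constants: τᵢ = Vᵢ/Q for each well-mixed tank.
τ₁ = 30.82/1.088 = 28.3272 s; τ₂ = 10.18/1.088 = 9.35662 s.
Tank 1: C₁ = C_in(1 − e^(−t/τ₁)). Tank 2 (τ₁ ≠ τ₂): C₂ = C_in[1 − (τ₁ e^(−t/τ₁) − τ₂ e^(−t/τ₂))/(τ₁ − τ₂)].
At t = 31.92: e^(−t/τ₁) = 0.324058, e^(−t/τ₂) = 0.0329920.
C₂ = 2.214·[1 − (28.3272·0.324058 − 9.35662·0.0329920)/(18.9706)] = 2.214·0.532383 = 1.17870 g/L.

1.179 g/L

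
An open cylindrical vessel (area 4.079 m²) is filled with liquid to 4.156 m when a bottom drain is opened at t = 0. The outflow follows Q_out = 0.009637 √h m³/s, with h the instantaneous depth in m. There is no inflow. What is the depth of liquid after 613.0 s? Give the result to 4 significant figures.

Volume balance on the tank: A dh/dt = −0.009637 √h.
This is separable: 2 d(√h)/dt = −0.009637/A, so √h = √h₀ − (0.009637/(2A)) t.
√h = √4.156 − 0.009637·613.0/(2·4.079) = 2.03863 − 0.724133 = 1.31449.
h = 1.31449² = 1.72789 m.

1.728 m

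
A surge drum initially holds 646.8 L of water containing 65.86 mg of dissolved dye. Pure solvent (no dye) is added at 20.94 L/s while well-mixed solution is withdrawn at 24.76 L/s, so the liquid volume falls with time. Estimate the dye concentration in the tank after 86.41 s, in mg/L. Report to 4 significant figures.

0.002032 mg/L

Total volume: dV/dt = Q_in − Q_out = -3.82000 L/s, so V(t) = 646.8 − 3.82000 t and V(86.41) = 316.714 L.
Species balance (pure solvent in): dm/dt = −Q_out · m/V(t).
Separate: dm/m = −Q_out dt/V(t) ⇒ ln(m/m₀) = −(Q_out/(Q_in−Q_out)) ln(V/V₀).
m = m₀ (V₀/V)^(Q_out/(Q_in−Q_out)) = 65.86 × (646.8/316.714)^(-6.48168) = 0.643627 mg.
C = m/V = 0.643627/316.714 = 0.00203221 mg/L.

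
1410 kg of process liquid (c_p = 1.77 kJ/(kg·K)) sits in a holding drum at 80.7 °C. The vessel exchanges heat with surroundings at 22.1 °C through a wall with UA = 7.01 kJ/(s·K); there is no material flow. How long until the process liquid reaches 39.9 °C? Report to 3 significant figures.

424 s

M c_p dT/dt = −UA(T − T_amb).
τ = M c_p/UA = 356.02 s; T_ss = T_amb = 22.100 °C.
T(t) = T_ss + (T₀ − T_ss)e^(−t/τ); set T = 39.9:
t = −τ ln[(T − T_ss)/(T₀ − T_ss)] = −356.02 · ln(0.30375) = 424.21 s.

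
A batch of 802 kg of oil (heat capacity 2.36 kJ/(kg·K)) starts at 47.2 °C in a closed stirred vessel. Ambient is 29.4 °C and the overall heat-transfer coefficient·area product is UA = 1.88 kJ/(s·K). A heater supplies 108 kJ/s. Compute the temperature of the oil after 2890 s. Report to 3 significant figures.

Energy balance: M c_p dT/dt = −UA(T − T_amb) + Q̇.
dT/dt = (T_ss − T)/τ with T_ss = T_amb + Q̇/UA = 29.4 + 108/1.88 = 86.847 °C, τ = M c_p/UA = 802·2.36/1.88 = 1006.8 s.
T approaches T_ss exponentially: T(t) = T_ss + (T₀ − T_ss) e^(−t/τ).
T(2890) = 86.847 + (-39.647)·0.056666 = 84.600 °C.

84.6 °C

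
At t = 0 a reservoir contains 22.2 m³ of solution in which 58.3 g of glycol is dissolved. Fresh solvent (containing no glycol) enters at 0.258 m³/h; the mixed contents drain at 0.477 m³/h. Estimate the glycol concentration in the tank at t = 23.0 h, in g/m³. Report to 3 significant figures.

Total volume: dV/dt = Q_in − Q_out = -0.21900 m³/h, so V(t) = 22.2 − 0.21900 t and V(23.0) = 17.163 m³.
Species balance (pure solvent in): dm/dt = −Q_out · m/V(t).
Separate: dm/m = −Q_out dt/V(t) ⇒ ln(m/m₀) = −(Q_out/(Q_in−Q_out)) ln(V/V₀).
m = m₀ (V₀/V)^(Q_out/(Q_in−Q_out)) = 58.3 × (22.2/17.163)^(-2.1781) = 33.285 g.
C = m/V = 33.285/17.163 = 1.9393 g/m³.

1.94 g/m³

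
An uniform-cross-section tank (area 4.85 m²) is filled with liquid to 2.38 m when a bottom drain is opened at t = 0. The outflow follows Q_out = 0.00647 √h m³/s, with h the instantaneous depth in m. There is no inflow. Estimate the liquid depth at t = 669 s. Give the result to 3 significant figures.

1.20 m

Volume balance on the tank: A dh/dt = −0.00647 √h.
This is separable: 2 d(√h)/dt = −0.00647/A, so √h = √h₀ − (0.00647/(2A)) t.
√h = √2.38 − 0.00647·669/(2·4.85) = 1.5427 − 0.44623 = 1.0965.
h = 1.0965² = 1.2023 m.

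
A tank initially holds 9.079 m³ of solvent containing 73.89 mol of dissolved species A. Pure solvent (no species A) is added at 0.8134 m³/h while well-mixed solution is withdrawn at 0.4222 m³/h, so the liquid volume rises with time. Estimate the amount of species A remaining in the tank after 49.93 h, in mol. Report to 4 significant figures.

21.41 mol

Total volume: dV/dt = Q_in − Q_out = 0.391200 m³/h, so V(t) = 9.079 + 0.391200 t and V(49.93) = 28.6116 m³.
Solute balance: dm/dt = 0 − Q_out C = −Q_out m/V(t).
dm/m = −Q_out dt/(V₀ + 0.391200 t); integrating gives ln(m/m₀) = −(Q_out/(Q_in−Q_out)) ln(V/V₀).
m = m₀ (V₀/V)^(Q_out/(Q_in−Q_out)) = 73.89 × (9.079/28.6116)^(1.07924) = 21.4081 mol.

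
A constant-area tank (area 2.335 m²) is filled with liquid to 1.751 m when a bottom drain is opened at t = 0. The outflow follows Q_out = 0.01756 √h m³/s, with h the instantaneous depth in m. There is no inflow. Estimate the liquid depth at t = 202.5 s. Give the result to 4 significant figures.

0.3156 m

A dh/dt = −Q_out = −0.01756 √h.
Separate and integrate: 2(√h − √h₀) = −(0.01756/A) t.
√h = √1.751 − 0.01756·202.5/(2·2.335) = 1.32325 − 0.761435 = 0.561819.
h = 0.561819² = 0.315640 m.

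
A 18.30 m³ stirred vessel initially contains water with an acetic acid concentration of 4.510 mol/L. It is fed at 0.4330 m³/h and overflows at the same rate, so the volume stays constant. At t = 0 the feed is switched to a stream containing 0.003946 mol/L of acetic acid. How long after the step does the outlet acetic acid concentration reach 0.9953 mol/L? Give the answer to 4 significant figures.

Species balance: V dC/dt = Q(C_in − C) ⇒ τ = V/Q = 42.2633 h.
C(t) = C_in + (C₀ − C_in) e^(−t/τ). Set C = 0.9953 and solve for t:
e^(−t/τ) = (C − C_in)/(C₀ − C_in) = (0.9953 − 0.003946)/(4.510 − 0.003946) = 0.220005
t = −τ ln(…) = 42.2633 × 1.51411 = 63.9911 h.

63.99 h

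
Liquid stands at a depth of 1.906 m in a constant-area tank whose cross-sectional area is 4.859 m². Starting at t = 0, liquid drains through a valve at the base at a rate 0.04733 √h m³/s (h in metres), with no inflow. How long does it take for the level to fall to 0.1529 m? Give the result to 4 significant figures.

203.2 s

With no inflow, A dh/dt = −0.04733 √h.
This is separable: 2 d(√h)/dt = −0.04733/A, so √h = √h₀ − (0.04733/(2A)) t.
t = 2A(√h₀ − √h)/0.04733 = 2·4.859·(√1.906 − √0.1529)/0.04733
  = 9.71800 × (1.38058 − 0.391024) / 0.04733 = 203.180 s.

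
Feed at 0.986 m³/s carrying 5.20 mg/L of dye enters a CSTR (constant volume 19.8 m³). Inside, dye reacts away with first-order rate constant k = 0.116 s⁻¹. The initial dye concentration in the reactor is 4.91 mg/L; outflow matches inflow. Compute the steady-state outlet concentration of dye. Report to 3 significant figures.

V dC/dt = Q(C_in − C) − k V C.
Steady state (dC/dt = 0): C_ss = Q C_in/(Q + kV) = C_in/(1 + kV/Q).
C_ss = 0.986·5.20/(0.986 + 0.116·19.8) = 5.1272/3.2828 = 1.5618 mg/L.

1.56 mg/L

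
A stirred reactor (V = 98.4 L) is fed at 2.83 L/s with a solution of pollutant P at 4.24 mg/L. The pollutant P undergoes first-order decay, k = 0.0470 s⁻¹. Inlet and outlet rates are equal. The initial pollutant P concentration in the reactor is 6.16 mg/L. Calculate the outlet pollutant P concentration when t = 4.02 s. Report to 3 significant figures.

4.97 mg/L

V dC/dt = Q(C_in − C) − k V C.
This is linear with rate a = Q/V + k = 0.075760 s⁻¹.
C_ss = Q C_in/(Q + kV) = 1.6096 mg/L; C(t) = C_ss + (C₀ − C_ss) e^(−a t).
C(4.02) = 1.6096 + (4.5504)·e^(−0.075760·4.02) = 1.6096 + (4.5504)·0.73745 = 4.9653 mg/L.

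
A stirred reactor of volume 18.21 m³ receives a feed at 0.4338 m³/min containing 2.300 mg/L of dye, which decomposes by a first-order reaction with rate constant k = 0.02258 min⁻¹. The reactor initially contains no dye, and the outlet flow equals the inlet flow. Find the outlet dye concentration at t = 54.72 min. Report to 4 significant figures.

1.088 mg/L

Species balance: V dC/dt = Q C_in − Q C − k V C.
This is linear with rate a = Q/V + k = 0.0464021 min⁻¹.
C_ss = Q C_in/(Q + kV) = 1.18078 mg/L; C(t) = C_ss + (C₀ − C_ss) e^(−a t).
C(54.72) = 1.18078 + (-1.18078)·e^(−0.0464021·54.72) = 1.18078 + (-1.18078)·0.0789357 = 1.08758 mg/L.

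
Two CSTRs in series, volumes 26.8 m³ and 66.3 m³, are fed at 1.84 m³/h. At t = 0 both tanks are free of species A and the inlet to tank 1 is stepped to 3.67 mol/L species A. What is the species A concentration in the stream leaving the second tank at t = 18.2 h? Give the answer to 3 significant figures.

0.666 mol/L

Time constants: τᵢ = Vᵢ/Q for each well-mixed tank.
τ₁ = 26.8/1.84 = 14.565 h; τ₂ = 66.3/1.84 = 36.033 h.
Solving the cascade with C₁(0)=C₂(0)=0 gives C₂(t) = C_in[1 − (τ₁ e^(−t/τ₁) − τ₂ e^(−t/τ₂))/(τ₁ − τ₂)].
At t = 18.2: e^(−t/τ₁) = 0.28663, e^(−t/τ₂) = 0.60345.
C₂ = 3.67·[1 − (14.565·0.28663 − 36.033·0.60345)/(-21.467)] = 3.67·0.18160 = 0.66648 mol/L.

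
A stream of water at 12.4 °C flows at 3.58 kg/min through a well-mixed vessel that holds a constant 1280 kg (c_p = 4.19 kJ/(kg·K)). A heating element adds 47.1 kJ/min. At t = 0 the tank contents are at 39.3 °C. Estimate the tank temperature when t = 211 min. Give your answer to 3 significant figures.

M c_p dT/dt = ṁ c_p (T_in − T) + Q̇.
τ = M/ṁ = 357.54 min; T_ss = T_in + Q̇/(ṁ c_p) = 12.4 + 47.1/(3.58·4.19) = 15.540 °C.
T approaches T_ss exponentially: T(t) = T_ss + (T₀ − T_ss) e^(−t/τ).
T(211) = 15.540 + (23.760)·e^(−211/357.54) = 15.540 + (23.760)·0.55425 = 28.709 °C.

28.7 °C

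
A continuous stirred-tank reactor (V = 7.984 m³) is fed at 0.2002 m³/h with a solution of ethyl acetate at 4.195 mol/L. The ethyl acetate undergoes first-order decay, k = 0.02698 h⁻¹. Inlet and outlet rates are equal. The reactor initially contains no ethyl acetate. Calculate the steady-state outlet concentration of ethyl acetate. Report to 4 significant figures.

2.021 mol/L

V dC/dt = Q(C_in − C) − k V C.
At steady state: 0 = Q C_in − (Q + kV) C_ss, so C_ss = Q C_in/(Q + kV).
C_ss = 0.2002·4.195/(0.2002 + 0.02698·7.984) = 0.839839/0.415608 = 2.02075 mol/L.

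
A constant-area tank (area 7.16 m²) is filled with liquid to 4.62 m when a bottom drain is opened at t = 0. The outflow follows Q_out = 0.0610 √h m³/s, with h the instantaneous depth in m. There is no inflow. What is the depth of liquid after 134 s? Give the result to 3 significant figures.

2.49 m

With no inflow, A dh/dt = −0.0610 √h.
This is separable: 2 d(√h)/dt = −0.0610/A, so √h = √h₀ − (0.0610/(2A)) t.
√h = √4.62 − 0.0610·134/(2·7.16) = 2.1494 − 0.57081 = 1.5786.
h = 1.5786² = 2.4920 m.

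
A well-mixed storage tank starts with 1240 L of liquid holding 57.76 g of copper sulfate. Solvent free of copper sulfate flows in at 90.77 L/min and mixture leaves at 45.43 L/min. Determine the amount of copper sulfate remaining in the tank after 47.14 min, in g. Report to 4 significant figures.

21.16 g

Let m(t) be the amount of copper sulfate. Volume: V(t) = V₀ + (Q_in − Q_out) t = 1240 + 45.3400 t; V(47.14) = 3377.33 L.
No copper sulfate enters, so dm/dt = −Q_out · (m/V).
Separate: dm/m = −Q_out dt/V(t) ⇒ ln(m/m₀) = −(Q_out/(Q_in−Q_out)) ln(V/V₀).
m = m₀ (V₀/V)^(Q_out/(Q_in−Q_out)) = 57.76 × (1240/3377.33)^(1.00199) = 21.1647 g.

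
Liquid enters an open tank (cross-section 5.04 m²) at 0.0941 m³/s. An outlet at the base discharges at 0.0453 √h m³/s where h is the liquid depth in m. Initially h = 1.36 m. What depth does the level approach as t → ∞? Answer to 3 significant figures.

A dh/dt = Q_in − 0.0453 √h. Steady state requires inflow = outflow:
Q_in = 0.0453 √h_ss ⇒ √h_ss = 0.0941/0.0453 = 2.0773.
h_ss = 2.0773² = 4.3150 m. (Since h₀ = 1.36 m < h_ss, the level will rise toward this value.)

4.32 m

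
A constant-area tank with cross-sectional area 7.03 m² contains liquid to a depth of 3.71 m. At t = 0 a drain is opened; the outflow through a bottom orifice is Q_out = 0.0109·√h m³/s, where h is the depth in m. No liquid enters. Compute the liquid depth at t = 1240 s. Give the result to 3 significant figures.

0.931 m

Unsteady balance on liquid volume: A dh/dt = −0.0109 √h.
∫ h^(−1/2) dh = −(0.0109/A) ∫ dt, giving 2√h = 2√h₀ − (0.0109/A) t.
√h = √3.71 − 0.0109·1240/(2·7.03) = 1.9261 − 0.96131 = 0.96483.
h = 0.96483² = 0.93089 m.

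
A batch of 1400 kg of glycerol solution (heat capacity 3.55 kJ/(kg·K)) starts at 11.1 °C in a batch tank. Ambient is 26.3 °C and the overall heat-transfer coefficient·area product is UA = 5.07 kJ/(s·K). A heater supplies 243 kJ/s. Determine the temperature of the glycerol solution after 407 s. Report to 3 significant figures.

First-law balance (no shaft work): M c_p dT/dt = −UA(T − T_amb) + Q̇.
dT/dt = (T_ss − T)/τ with T_ss = T_amb + Q̇/UA = 26.3 + 243/5.07 = 74.229 °C, τ = M c_p/UA = 1400·3.55/5.07 = 980.28 s.
This is linear first-order; T(t) = T_ss + (T₀ − T_ss) e^(−t/τ).
T(407) = 74.229 + (-63.129)·0.66022 = 32.550 °C.

32.6 °C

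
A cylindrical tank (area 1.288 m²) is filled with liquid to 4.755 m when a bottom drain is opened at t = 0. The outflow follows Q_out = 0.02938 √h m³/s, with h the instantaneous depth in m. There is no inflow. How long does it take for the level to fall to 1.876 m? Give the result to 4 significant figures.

A dh/dt = −Q_out = −0.02938 √h.
This is separable: 2 d(√h)/dt = −0.02938/A, so √h = √h₀ − (0.02938/(2A)) t.
t = 2A(√h₀ − √h)/0.02938 = 2·1.288·(√4.755 − √1.876)/0.02938
  = 2.57600 × (2.18060 − 1.36967) / 0.02938 = 71.1008 s.

71.10 s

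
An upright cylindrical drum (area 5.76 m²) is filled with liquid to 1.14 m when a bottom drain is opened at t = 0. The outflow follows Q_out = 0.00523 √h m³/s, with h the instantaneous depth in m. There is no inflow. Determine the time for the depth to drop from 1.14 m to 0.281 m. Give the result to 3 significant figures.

Unsteady balance on liquid volume: A dh/dt = −0.00523 √h.
Separate and integrate: 2(√h − √h₀) = −(0.00523/A) t.
t = 2A(√h₀ − √h)/0.00523 = 2·5.76·(√1.14 − √0.281)/0.00523
  = 11.520 × (1.0677 − 0.53009) / 0.00523 = 1184.2 s.

1180 s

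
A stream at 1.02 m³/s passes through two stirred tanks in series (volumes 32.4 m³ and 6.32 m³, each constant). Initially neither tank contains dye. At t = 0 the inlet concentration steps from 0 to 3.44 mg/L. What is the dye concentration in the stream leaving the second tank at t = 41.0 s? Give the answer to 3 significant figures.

Species balance on tank i: dCᵢ/dt = (Cᵢ₋₁ − Cᵢ)/τᵢ with τᵢ = Vᵢ/Q.
τ₁ = 32.4/1.02 = 31.765 s; τ₂ = 6.32/1.02 = 6.1961 s.
Solving the cascade with C₁(0)=C₂(0)=0 gives C₂(t) = C_in[1 − (τ₁ e^(−t/τ₁) − τ₂ e^(−t/τ₂))/(τ₁ − τ₂)].
At t = 41.0: e^(−t/τ₁) = 0.27507, e^(−t/τ₂) = 0.0013373.
C₂ = 3.44·[1 − (31.765·0.27507 − 6.1961·0.0013373)/(25.569)] = 3.44·0.65860 = 2.2656 mg/L.

2.27 mg/L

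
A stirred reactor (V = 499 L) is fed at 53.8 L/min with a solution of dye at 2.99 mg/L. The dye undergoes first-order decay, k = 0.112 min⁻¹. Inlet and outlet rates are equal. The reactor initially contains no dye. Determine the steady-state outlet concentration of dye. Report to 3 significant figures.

Accumulation = in − out − consumed: V dC/dt = Q C_in − Q C − k V C.
Steady state (dC/dt = 0): C_ss = Q C_in/(Q + kV) = C_in/(1 + kV/Q).
C_ss = 53.8·2.99/(53.8 + 0.112·499) = 160.86/109.69 = 1.4665 mg/L.

1.47 mg/L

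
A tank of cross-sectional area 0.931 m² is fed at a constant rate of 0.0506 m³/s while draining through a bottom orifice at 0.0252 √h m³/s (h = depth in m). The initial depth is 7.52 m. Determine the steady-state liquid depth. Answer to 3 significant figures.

A dh/dt = Q_in − 0.0252 √h. Steady state requires inflow = outflow:
Q_in = 0.0252 √h_ss ⇒ √h_ss = 0.0506/0.0252 = 2.0079.
h_ss = 2.0079² = 4.0318 m. (Since h₀ = 7.52 m > h_ss, the level will fall toward this value.)

4.03 m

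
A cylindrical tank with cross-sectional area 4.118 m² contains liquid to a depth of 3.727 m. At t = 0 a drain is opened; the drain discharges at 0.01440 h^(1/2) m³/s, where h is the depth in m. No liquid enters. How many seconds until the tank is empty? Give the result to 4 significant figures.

Mass balance (ρ constant): A dh/dt = −0.01440 √h.
∫ h^(−1/2) dh = −(0.01440/A) ∫ dt, giving 2√h = 2√h₀ − (0.01440/A) t.
Tank is empty when √h = 0: t_empty = 2A√h₀/0.01440.
t_empty = 2·4.118·√3.727/0.01440 = 8.23600·1.93054/0.01440 = 1104.16 s.

1104 s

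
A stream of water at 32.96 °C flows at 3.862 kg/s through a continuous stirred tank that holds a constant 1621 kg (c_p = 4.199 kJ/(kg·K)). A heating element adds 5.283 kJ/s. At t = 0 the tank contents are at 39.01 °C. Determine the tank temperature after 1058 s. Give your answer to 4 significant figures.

33.75 °C

Energy balance: M c_p dT/dt = ṁ c_p (T_in − T) + 5.283.
τ = M/ṁ = 419.731 s; T_ss = T_in + Q̇/(ṁ c_p) = 32.96 + 5.283/(3.862·4.199) = 33.2858 °C.
Solution: T(t) = T_ss + (T₀ − T_ss) e^(−t/τ).
T(1058) = 33.2858 + (5.72422)·e^(−1058/419.731) = 33.2858 + (5.72422)·0.0804062 = 33.7460 °C.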